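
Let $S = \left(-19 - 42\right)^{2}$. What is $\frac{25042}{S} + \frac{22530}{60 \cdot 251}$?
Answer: $\frac{15365555}{1867942} \approx 8.2259$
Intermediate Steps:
$S = 3721$ ($S = \left(-61\right)^{2} = 3721$)
$\frac{25042}{S} + \frac{22530}{60 \cdot 251} = \frac{25042}{3721} + \frac{22530}{60 \cdot 251} = 25042 \cdot \frac{1}{3721} + \frac{22530}{15060} = \frac{25042}{3721} + 22530 \cdot \frac{1}{15060} = \frac{25042}{3721} + \frac{751}{502} = \frac{15365555}{1867942}$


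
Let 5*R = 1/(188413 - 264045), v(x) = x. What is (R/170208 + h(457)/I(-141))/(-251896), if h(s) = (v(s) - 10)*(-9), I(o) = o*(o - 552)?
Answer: 9590512738339/58676663685173022720 ≈ 1.6345e-7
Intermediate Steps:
I(o) = o*(-552 + o)
h(s) = 90 - 9*s (h(s) = (s - 10)*(-9) = (-10 + s)*(-9) = 90 - 9*s)
R = -1/378160 (R = 1/(5*(188413 - 264045)) = (⅕)/(-75632) = (⅕)*(-1/75632) = -1/378160 ≈ -2.6444e-6)
(R/170208 + h(457)/I(-141))/(-251896) = (-1/378160/170208 + (90 - 9*457)/((-141*(-552 - 141))))/(-251896) = (-1/378160*1/170208 + (90 - 4113)/((-141*(-693))))*(-1/251896) = (-1/64365857280 - 4023/97713)*(-1/251896) = (-1/64365857280 - 4023*1/97713)*(-1/251896) = (-1/64365857280 - 149/3619)*(-1/251896) = -9590512738339/232940037496320*(-1/251896) = 9590512738339/58676663685173022720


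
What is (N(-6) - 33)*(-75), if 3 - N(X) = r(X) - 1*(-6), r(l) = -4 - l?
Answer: 2850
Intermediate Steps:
N(X) = 1 + X (N(X) = 3 - ((-4 - X) - 1*(-6)) = 3 - ((-4 - X) + 6) = 3 - (2 - X) = 3 + (-2 + X) = 1 + X)
(N(-6) - 33)*(-75) = ((1 - 6) - 33)*(-75) = (-5 - 33)*(-75) = -38*(-75) = 2850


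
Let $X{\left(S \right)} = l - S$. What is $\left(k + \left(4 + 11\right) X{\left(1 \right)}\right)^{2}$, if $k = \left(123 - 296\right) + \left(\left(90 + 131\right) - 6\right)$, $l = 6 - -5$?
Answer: $36864$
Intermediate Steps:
$l = 11$ ($l = 6 + 5 = 11$)
$X{\left(S \right)} = 11 - S$
$k = 42$ ($k = -173 + \left(221 - 6\right) = -173 + 215 = 42$)
$\left(k + \left(4 + 11\right) X{\left(1 \right)}\right)^{2} = \left(42 + \left(4 + 11\right) \left(11 - 1\right)\right)^{2} = \left(42 + 15 \left(11 - 1\right)\right)^{2} = \left(42 + 15 \cdot 10\right)^{2} = \left(42 + 150\right)^{2} = 192^{2} = 36864$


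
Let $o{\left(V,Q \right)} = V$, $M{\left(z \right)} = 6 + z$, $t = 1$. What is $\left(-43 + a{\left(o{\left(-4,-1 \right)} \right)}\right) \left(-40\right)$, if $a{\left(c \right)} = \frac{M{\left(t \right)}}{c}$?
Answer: $1790$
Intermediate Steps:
$a{\left(c \right)} = \frac{7}{c}$ ($a{\left(c \right)} = \frac{6 + 1}{c} = \frac{7}{c}$)
$\left(-43 + a{\left(o{\left(-4,-1 \right)} \right)}\right) \left(-40\right) = \left(-43 + \frac{7}{-4}\right) \left(-40\right) = \left(-43 + 7 \left(- \frac{1}{4}\right)\right) \left(-40\right) = \left(-43 - \frac{7}{4}\right) \left(-40\right) = \left(- \frac{179}{4}\right) \left(-40\right) = 1790$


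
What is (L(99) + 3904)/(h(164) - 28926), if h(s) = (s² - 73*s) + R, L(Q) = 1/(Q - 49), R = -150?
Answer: -195201/707600 ≈ -0.27586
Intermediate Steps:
L(Q) = 1/(-49 + Q)
h(s) = -150 + s² - 73*s (h(s) = (s² - 73*s) - 150 = -150 + s² - 73*s)
(L(99) + 3904)/(h(164) - 28926) = (1/(-49 + 99) + 3904)/((-150 + 164² - 73*164) - 28926) = (1/50 + 3904)/((-150 + 26896 - 11972) - 28926) = (1/50 + 3904)/(14774 - 28926) = (195201/50)/(-14152) = (195201/50)*(-1/14152) = -195201/707600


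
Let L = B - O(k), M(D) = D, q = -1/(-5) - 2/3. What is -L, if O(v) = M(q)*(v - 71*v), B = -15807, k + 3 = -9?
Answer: 15415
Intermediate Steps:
k = -12 (k = -3 - 9 = -12)
q = -7/15 (q = -1*(-⅕) - 2*⅓ = ⅕ - ⅔ = -7/15 ≈ -0.46667)
O(v) = 98*v/3 (O(v) = -7*(v - 71*v)/15 = -(-98)*v/3 = 98*v/3)
L = -15415 (L = -15807 - 98*(-12)/3 = -15807 - 1*(-392) = -15807 + 392 = -15415)
-L = -1*(-15415) = 15415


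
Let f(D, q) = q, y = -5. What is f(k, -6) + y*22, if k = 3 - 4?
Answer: -116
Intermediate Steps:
k = -1
f(k, -6) + y*22 = -6 - 5*22 = -6 - 110 = -116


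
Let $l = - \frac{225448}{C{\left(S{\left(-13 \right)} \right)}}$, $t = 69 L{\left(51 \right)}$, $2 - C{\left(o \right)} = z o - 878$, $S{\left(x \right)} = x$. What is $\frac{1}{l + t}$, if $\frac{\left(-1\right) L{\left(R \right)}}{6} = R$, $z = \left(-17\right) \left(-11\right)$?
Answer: $- \frac{3311}{70133902} \approx -4.721 \cdot 10^{-5}$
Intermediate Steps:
$z = 187$
$L{\left(R \right)} = - 6 R$
$C{\left(o \right)} = 880 - 187 o$ ($C{\left(o \right)} = 2 - \left(187 o - 878\right) = 2 - \left(-878 + 187 o\right) = 880 - 187 o$)
$t = -21114$ ($t = 69 \left(\left(-6\right) 51\right) = 69 \left(-306\right) = -21114$)
$l = - \frac{225448}{3311}$ ($l = - \frac{225448}{880 - -2431} = - \frac{225448}{880 + 2431} = - \frac{225448}{3311} \approx -68.091$)
$\frac{1}{l + t} = \frac{1}{- \frac{225448}{3311} - 21114} = \frac{1}{- \frac{70133902}{3311}} = - \frac{3311}{70133902}$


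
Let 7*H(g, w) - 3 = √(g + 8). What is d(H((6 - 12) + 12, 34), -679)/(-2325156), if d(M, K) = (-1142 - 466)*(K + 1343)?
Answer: 88976/193763 ≈ 0.45920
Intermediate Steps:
H(g, w) = 3/7 + √(8 + g)/7 (H(g, w) = 3/7 + √(g + 8)/7 = 3/7 + √(8 + g)/7)
d(M, K) = -2159544 - 1608*K (d(M, K) = -1608*(1343 + K) = -2159544 - 1608*K)
d(H((6 - 12) + 12, 34), -679)/(-2325156) = (-2159544 - 1608*(-679))/(-2325156) = (-2159544 + 1091832)*(-1/2325156) = -1067712*(-1/2325156) = 88976/193763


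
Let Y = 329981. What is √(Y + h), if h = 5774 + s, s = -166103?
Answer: 2*√42413 ≈ 411.89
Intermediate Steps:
h = -160329 (h = 5774 - 166103 = -160329)
√(Y + h) = √(329981 - 160329) = √169652 = 2*√42413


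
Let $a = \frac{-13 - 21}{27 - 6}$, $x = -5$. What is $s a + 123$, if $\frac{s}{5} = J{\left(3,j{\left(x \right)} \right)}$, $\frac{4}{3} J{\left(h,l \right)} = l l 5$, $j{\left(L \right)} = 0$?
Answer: $123$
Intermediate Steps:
$a = - \frac{34}{21} \approx -1.619$
$J{\left(h,l \right)} = \frac{15 l^{2}}{4}$ ($J{\left(h,l \right)} = \frac{3 l l 5}{4} = \frac{3 l^{2} \cdot 5}{4} = \frac{3 \cdot 5 l^{2}}{4} = \frac{15 l^{2}}{4}$)
$s = 0$ ($s = 5 \frac{15 \cdot 0^{2}}{4} = 5 \cdot \frac{15}{4} \cdot 0 = 5 \cdot 0 = 0$)
$s a + 123 = 0 \left(- \frac{34}{21}\right) + 123 = 0 + 123 = 123$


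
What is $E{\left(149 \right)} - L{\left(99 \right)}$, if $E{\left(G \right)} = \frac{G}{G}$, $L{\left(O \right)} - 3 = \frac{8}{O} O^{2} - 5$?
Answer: $-789$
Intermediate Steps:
$L{\left(O \right)} = -2 + 8 O$ ($L{\left(O \right)} = 3 + \left(\frac{8}{O} O^{2} - 5\right) = 3 + \left(8 O - 5\right) = 3 + \left(-5 + 8 O\right) = -2 + 8 O$)
$E{\left(G \right)} = 1$
$E{\left(149 \right)} - L{\left(99 \right)} = 1 - \left(-2 + 8 \cdot 99\right) = 1 - \left(-2 + 792\right) = 1 - 790 = -789$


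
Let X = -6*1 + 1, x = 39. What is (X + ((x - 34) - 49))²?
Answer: 2401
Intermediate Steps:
X = -5 (X = -6 + 1 = -5)
(X + ((x - 34) - 49))² = (-5 + ((39 - 34) - 49))² = (-5 + (5 - 49))² = (-5 - 44)² = (-49)² = 2401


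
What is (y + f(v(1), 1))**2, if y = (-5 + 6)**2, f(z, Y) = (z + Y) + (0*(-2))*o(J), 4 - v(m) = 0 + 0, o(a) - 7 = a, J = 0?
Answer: 36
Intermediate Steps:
o(a) = 7 + a
v(m) = 4 (v(m) = 4 - (0 + 0) = 4 - 1*0 = 4 + 0 = 4)
f(z, Y) = Y + z (f(z, Y) = (z + Y) + (0*(-2))*(7 + 0) = (Y + z) + 0*7 = (Y + z) + 0 = Y + z)
y = 1 (y = 1**2 = 1)
(y + f(v(1), 1))**2 = (1 + (1 + 4))**2 = (1 + 5)**2 = 6**2 = 36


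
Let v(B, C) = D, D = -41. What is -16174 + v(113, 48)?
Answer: -16215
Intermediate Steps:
v(B, C) = -41
-16174 + v(113, 48) = -16174 - 41 = -16215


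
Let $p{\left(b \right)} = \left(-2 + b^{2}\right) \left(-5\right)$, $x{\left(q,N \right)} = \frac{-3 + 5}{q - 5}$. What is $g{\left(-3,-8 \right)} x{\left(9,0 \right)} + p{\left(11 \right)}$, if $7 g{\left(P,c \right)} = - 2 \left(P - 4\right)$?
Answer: $-594$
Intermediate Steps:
$x{\left(q,N \right)} = \frac{2}{-5 + q}$
$p{\left(b \right)} = 10 - 5 b^{2}$
$g{\left(P,c \right)} = \frac{8}{7} - \frac{2 P}{7}$ ($g{\left(P,c \right)} = \frac{\left(-2\right) \left(P - 4\right)}{7} = \frac{\left(-2\right) \left(-4 + P\right)}{7} = \frac{8 - 2 P}{7} = \frac{8}{7} - \frac{2 P}{7}$)
$g{\left(-3,-8 \right)} x{\left(9,0 \right)} + p{\left(11 \right)} = \left(\frac{8}{7} - - \frac{6}{7}\right) \frac{2}{-5 + 9} + \left(10 - 5 \cdot 11^{2}\right) = \left(\frac{8}{7} + \frac{6}{7}\right) \frac{2}{4} + \left(10 - 605\right) = 2 \cdot 2 \cdot \frac{1}{4} + \left(10 - 605\right) = 2 \cdot \frac{1}{2} - 595 = 1 - 595 = -594$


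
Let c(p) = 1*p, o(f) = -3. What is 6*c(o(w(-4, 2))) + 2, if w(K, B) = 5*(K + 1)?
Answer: -16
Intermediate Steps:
w(K, B) = 5 + 5*K (w(K, B) = 5*(1 + K) = 5 + 5*K)
c(p) = p
6*c(o(w(-4, 2))) + 2 = 6*(-3) + 2 = -18 + 2 = -16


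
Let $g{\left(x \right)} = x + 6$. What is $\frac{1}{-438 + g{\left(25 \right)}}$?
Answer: $- \frac{1}{407} \approx -0.002457$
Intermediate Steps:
$g{\left(x \right)} = 6 + x$
$\frac{1}{-438 + g{\left(25 \right)}} = \frac{1}{-438 + \left(6 + 25\right)} = \frac{1}{-438 + 31} = \frac{1}{-407} = - \frac{1}{407}$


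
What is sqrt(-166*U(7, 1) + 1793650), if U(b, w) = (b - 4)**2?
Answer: 2*sqrt(448039) ≈ 1338.7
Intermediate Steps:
U(b, w) = (-4 + b)**2
sqrt(-166*U(7, 1) + 1793650) = sqrt(-166*(-4 + 7)**2 + 1793650) = sqrt(-166*3**2 + 1793650) = sqrt(-166*9 + 1793650) = sqrt(-1494 + 1793650) = sqrt(1792156) = 2*sqrt(448039)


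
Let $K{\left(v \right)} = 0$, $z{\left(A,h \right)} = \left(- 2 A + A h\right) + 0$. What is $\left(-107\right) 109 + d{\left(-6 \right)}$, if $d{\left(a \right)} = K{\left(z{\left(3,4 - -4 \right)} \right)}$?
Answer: $-11663$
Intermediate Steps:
$z{\left(A,h \right)} = - 2 A + A h$
$d{\left(a \right)} = 0$
$\left(-107\right) 109 + d{\left(-6 \right)} = \left(-107\right) 109 + 0 = -11663 + 0 = -11663$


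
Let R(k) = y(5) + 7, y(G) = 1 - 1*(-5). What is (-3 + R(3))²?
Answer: 100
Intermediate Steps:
y(G) = 6 (y(G) = 1 + 5 = 6)
R(k) = 13 (R(k) = 6 + 7 = 13)
(-3 + R(3))² = (-3 + 13)² = 10² = 100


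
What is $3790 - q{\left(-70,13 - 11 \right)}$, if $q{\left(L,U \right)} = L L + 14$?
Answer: $-1124$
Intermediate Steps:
$q{\left(L,U \right)} = 14 + L^{2}$ ($q{\left(L,U \right)} = L^{2} + 14 = 14 + L^{2}$)
$3790 - q{\left(-70,13 - 11 \right)} = 3790 - \left(14 + \left(-70\right)^{2}\right) = 3790 - \left(14 + 4900\right) = 3790 - 4914 = -1124$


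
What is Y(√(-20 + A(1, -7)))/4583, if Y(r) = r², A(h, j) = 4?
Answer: -16/4583 ≈ -0.0034912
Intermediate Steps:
Y(√(-20 + A(1, -7)))/4583 = (√(-20 + 4))²/4583 = (√(-16))²*(1/4583) = (4*I)²*(1/4583) = -16*1/4583 = -16/4583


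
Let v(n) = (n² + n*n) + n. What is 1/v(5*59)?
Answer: 1/174345 ≈ 5.7358e-6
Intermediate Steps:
v(n) = n + 2*n² (v(n) = (n² + n²) + n = 2*n² + n = n + 2*n²)
1/v(5*59) = 1/((5*59)*(1 + 2*(5*59))) = 1/(295*(1 + 2*295)) = 1/(295*(1 + 590)) = 1/(295*591) = 1/174345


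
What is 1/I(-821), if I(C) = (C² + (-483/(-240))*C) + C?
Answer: 80/53725419 ≈ 1.4891e-6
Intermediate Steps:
I(C) = C² + 241*C/80 (I(C) = (C² + (-483*(-1/240))*C) + C = (C² + 161*C/80) + C = C² + 241*C/80)
1/I(-821) = 1/((1/80)*(-821)*(241 + 80*(-821))) = 1/((1/80)*(-821)*(241 - 65680)) = 1/((1/80)*(-821)*(-65439)) = 1/(53725419/80) = 80/53725419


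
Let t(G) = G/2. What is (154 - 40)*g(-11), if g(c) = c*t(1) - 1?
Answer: -741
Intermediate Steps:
t(G) = G/2 (t(G) = G*(½) = G/2)
g(c) = -1 + c/2 (g(c) = c*((½)*1) - 1 = c*(½) - 1 = c/2 - 1 = -1 + c/2)
(154 - 40)*g(-11) = (154 - 40)*(-1 + (½)*(-11)) = 114*(-1 - 11/2) = 114*(-13/2) = -741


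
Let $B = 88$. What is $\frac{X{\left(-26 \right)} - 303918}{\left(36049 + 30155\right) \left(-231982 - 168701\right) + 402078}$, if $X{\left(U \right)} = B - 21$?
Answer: $\frac{303851}{26526415254} \approx 1.1455 \cdot 10^{-5}$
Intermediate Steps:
$X{\left(U \right)} = 67$ ($X{\left(U \right)} = 88 - 21 = 67$)
$\frac{X{\left(-26 \right)} - 303918}{\left(36049 + 30155\right) \left(-231982 - 168701\right) + 402078} = \frac{67 - 303918}{\left(36049 + 30155\right) \left(-231982 - 168701\right) + 402078} = - \frac{303851}{66204 \left(-400683\right) + 402078} = - \frac{303851}{-26526817332 + 402078} = - \frac{303851}{-26526415254} = \left(-303851\right) \left(- \frac{1}{26526415254}\right) = \frac{303851}{26526415254}$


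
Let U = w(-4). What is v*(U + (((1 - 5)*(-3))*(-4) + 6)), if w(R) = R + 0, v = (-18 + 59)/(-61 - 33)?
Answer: 943/47 ≈ 20.064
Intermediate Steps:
v = -41/94 (v = 41/(-94) = 41*(-1/94) = -41/94 ≈ -0.43617)
w(R) = R
U = -4
v*(U + (((1 - 5)*(-3))*(-4) + 6)) = -41*(-4 + (((1 - 5)*(-3))*(-4) + 6))/94 = -41*(-4 + (-4*(-3)*(-4) + 6))/94 = -41*(-4 + (12*(-4) + 6))/94 = -41*(-4 + (-48 + 6))/94 = -41*(-4 - 42)/94 = -41/94*(-46) = 943/47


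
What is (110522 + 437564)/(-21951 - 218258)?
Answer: -548086/240209 ≈ -2.2817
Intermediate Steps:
(110522 + 437564)/(-21951 - 218258) = 548086/(-240209) = 548086*(-1/240209) = -548086/240209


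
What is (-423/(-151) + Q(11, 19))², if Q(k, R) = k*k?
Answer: 349465636/22801 ≈ 15327.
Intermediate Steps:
Q(k, R) = k²
(-423/(-151) + Q(11, 19))² = (-423/(-151) + 11²)² = (-423*(-1/151) + 121)² = (423/151 + 121)² = (18694/151)² = 349465636/22801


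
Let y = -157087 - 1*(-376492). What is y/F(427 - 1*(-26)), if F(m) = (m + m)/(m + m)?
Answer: 219405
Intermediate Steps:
F(m) = 1 (F(m) = (2*m)/((2*m)) = (2*m)*(1/(2*m)) = 1)
y = 219405 (y = -157087 + 376492 = 219405)
y/F(427 - 1*(-26)) = 219405/1 = 219405*1 = 219405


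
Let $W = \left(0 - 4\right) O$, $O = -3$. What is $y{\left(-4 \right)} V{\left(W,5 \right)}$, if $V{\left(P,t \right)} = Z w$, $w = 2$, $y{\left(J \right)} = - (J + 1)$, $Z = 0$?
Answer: $0$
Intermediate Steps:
$y{\left(J \right)} = -1 - J$ ($y{\left(J \right)} = - (1 + J) = -1 - J$)
$W = 12$ ($W = \left(0 - 4\right) \left(-3\right) = \left(-4\right) \left(-3\right) = 12$)
$V{\left(P,t \right)} = 0$ ($V{\left(P,t \right)} = 0 \cdot 2 = 0$)
$y{\left(-4 \right)} V{\left(W,5 \right)} = \left(-1 - -4\right) 0 = \left(-1 + 4\right) 0 = 3 \cdot 0 = 0$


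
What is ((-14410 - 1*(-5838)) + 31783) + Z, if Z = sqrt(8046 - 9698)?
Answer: 23211 + 2*I*sqrt(413) ≈ 23211.0 + 40.645*I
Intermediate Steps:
Z = 2*I*sqrt(413) (Z = sqrt(-1652) = 2*I*sqrt(413) ≈ 40.645*I)
((-14410 - 1*(-5838)) + 31783) + Z = ((-14410 - 1*(-5838)) + 31783) + 2*I*sqrt(413) = ((-14410 + 5838) + 31783) + 2*I*sqrt(413) = (-8572 + 31783) + 2*I*sqrt(413) = 23211 + 2*I*sqrt(413)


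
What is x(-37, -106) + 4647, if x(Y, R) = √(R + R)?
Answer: 4647 + 2*I*√53 ≈ 4647.0 + 14.56*I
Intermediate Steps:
x(Y, R) = √2*√R (x(Y, R) = √(2*R) = √2*√R)
x(-37, -106) + 4647 = √2*√(-106) + 4647 = √2*(I*√106) + 4647 = 2*I*√53 + 4647 = 4647 + 2*I*√53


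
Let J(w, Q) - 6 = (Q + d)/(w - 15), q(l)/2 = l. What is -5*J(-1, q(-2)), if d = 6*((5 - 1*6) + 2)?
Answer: -235/8 ≈ -29.375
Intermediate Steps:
q(l) = 2*l
d = 6 (d = 6*((5 - 6) + 2) = 6*(-1 + 2) = 6*1 = 6)
J(w, Q) = 6 + (6 + Q)/(-15 + w) (J(w, Q) = 6 + (Q + 6)/(w - 15) = 6 + (6 + Q)/(-15 + w))
-5*J(-1, q(-2)) = -5*(-84 + 2*(-2) + 6*(-1))/(-15 - 1) = -5*(-84 - 4 - 6)/(-16) = -(-5)*(-94)/16 = -5*47/8 = -235/8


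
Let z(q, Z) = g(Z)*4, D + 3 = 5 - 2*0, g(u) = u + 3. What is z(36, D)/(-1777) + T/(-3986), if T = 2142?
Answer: -1943027/3541561 ≈ -0.54864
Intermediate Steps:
g(u) = 3 + u
D = 2 (D = -3 + (5 - 2*0) = -3 + (5 + 0) = -3 + 5 = 2)
z(q, Z) = 12 + 4*Z (z(q, Z) = (3 + Z)*4 = 12 + 4*Z)
z(36, D)/(-1777) + T/(-3986) = (12 + 4*2)/(-1777) + 2142/(-3986) = (12 + 8)*(-1/1777) + 2142*(-1/3986) = 20*(-1/1777) - 1071/1993 = -20/1777 - 1071/1993 = -1943027/3541561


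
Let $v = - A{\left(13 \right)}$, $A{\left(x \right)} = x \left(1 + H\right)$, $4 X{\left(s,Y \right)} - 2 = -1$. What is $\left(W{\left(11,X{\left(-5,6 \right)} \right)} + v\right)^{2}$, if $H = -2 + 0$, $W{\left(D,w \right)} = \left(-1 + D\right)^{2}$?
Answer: $12769$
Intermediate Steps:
$X{\left(s,Y \right)} = \frac{1}{4}$ ($X{\left(s,Y \right)} = \frac{1}{2} + \frac{1}{4} \left(-1\right) = \frac{1}{2} - \frac{1}{4} = \frac{1}{4}$)
$H = -2$
$A{\left(x \right)} = - x$ ($A{\left(x \right)} = x \left(1 - 2\right) = x \left(-1\right) = - x$)
$v = 13$ ($v = - \left(-1\right) 13 = \left(-1\right) \left(-13\right) = 13$)
$\left(W{\left(11,X{\left(-5,6 \right)} \right)} + v\right)^{2} = \left(\left(-1 + 11\right)^{2} + 13\right)^{2} = \left(10^{2} + 13\right)^{2} = \left(100 + 13\right)^{2} = 113^{2} = 12769$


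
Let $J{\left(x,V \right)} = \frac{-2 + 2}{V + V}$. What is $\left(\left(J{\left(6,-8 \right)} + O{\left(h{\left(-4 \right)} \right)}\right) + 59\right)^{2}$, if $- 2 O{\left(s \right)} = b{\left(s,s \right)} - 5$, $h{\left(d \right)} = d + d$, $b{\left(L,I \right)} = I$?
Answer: $\frac{17161}{4} \approx 4290.3$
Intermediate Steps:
$J{\left(x,V \right)} = 0$ ($J{\left(x,V \right)} = \frac{0}{2 V} = 0 \frac{1}{2 V} = 0$)
$h{\left(d \right)} = 2 d$
$O{\left(s \right)} = \frac{5}{2} - \frac{s}{2}$ ($O{\left(s \right)} = - \frac{s - 5}{2} = - \frac{-5 + s}{2} = \frac{5}{2} - \frac{s}{2}$)
$\left(\left(J{\left(6,-8 \right)} + O{\left(h{\left(-4 \right)} \right)}\right) + 59\right)^{2} = \left(\left(0 - \left(- \frac{5}{2} + \frac{2 \left(-4\right)}{2}\right)\right) + 59\right)^{2} = \left(\left(0 + \left(\frac{5}{2} - -4\right)\right) + 59\right)^{2} = \left(\left(0 + \left(\frac{5}{2} + 4\right)\right) + 59\right)^{2} = \left(\left(0 + \frac{13}{2}\right) + 59\right)^{2} = \left(\frac{13}{2} + 59\right)^{2} = \left(\frac{131}{2}\right)^{2} = \frac{17161}{4}$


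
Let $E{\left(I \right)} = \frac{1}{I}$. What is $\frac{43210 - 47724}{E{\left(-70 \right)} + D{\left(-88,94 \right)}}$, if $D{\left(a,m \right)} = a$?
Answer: $\frac{5180}{101} \approx 51.287$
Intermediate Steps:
$\frac{43210 - 47724}{E{\left(-70 \right)} + D{\left(-88,94 \right)}} = \frac{43210 - 47724}{\frac{1}{-70} - 88} = - \frac{4514}{- \frac{1}{70} - 88} = - \frac{4514}{- \frac{6161}{70}} = \left(-4514\right) \left(- \frac{70}{6161}\right) = \frac{5180}{101}$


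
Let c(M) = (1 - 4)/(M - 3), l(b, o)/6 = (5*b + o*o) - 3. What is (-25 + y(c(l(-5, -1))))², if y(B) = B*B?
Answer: 5718989376/9150625 ≈ 624.98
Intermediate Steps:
l(b, o) = -18 + 6*o² + 30*b (l(b, o) = 6*((5*b + o*o) - 3) = 6*((5*b + o²) - 3) = 6*((o² + 5*b) - 3) = 6*(-3 + o² + 5*b) = -18 + 6*o² + 30*b)
c(M) = -3/(-3 + M)
y(B) = B²
(-25 + y(c(l(-5, -1))))² = (-25 + (-3/(-3 + (-18 + 6*(-1)² + 30*(-5))))²)² = (-25 + (-3/(-3 + (-18 + 6*1 - 150)))²)² = (-25 + (-3/(-3 + (-18 + 6 - 150)))²)² = (-25 + (-3/(-3 - 162))²)² = (-25 + (-3/(-165))²)² = (-25 + (-3*(-1/165))²)² = (-25 + (1/55)²)² = (-25 + 1/3025)² = (-75624/3025)² = 5718989376/9150625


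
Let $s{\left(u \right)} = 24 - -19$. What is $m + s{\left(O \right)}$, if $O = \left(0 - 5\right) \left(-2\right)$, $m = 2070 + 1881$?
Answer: $3994$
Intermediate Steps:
$m = 3951$
$O = 10$ ($O = \left(-5\right) \left(-2\right) = 10$)
$s{\left(u \right)} = 43$ ($s{\left(u \right)} = 24 + 19 = 43$)
$m + s{\left(O \right)} = 3951 + 43 = 3994$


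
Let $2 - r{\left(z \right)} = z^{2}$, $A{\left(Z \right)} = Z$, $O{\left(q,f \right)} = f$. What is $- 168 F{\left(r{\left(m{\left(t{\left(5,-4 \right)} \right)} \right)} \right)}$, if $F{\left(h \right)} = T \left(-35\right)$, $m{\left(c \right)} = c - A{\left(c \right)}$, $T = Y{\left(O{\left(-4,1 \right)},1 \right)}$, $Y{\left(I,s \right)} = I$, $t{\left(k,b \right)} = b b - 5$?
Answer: $5880$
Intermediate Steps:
$t{\left(k,b \right)} = -5 + b^{2}$ ($t{\left(k,b \right)} = b^{2} - 5 = -5 + b^{2}$)
$T = 1$
$m{\left(c \right)} = 0$ ($m{\left(c \right)} = c - c = 0$)
$r{\left(z \right)} = 2 - z^{2}$
$F{\left(h \right)} = -35$ ($F{\left(h \right)} = 1 \left(-35\right) = -35$)
$- 168 F{\left(r{\left(m{\left(t{\left(5,-4 \right)} \right)} \right)} \right)} = \left(-168\right) \left(-35\right) = 5880$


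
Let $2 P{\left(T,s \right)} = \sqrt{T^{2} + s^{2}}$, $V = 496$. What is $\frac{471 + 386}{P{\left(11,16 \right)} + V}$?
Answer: $\frac{1700288}{983687} - \frac{1714 \sqrt{377}}{983687} \approx 1.6947$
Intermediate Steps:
$P{\left(T,s \right)} = \frac{\sqrt{T^{2} + s^{2}}}{2}$
$\frac{471 + 386}{P{\left(11,16 \right)} + V} = \frac{471 + 386}{\frac{\sqrt{11^{2} + 16^{2}}}{2} + 496} = \frac{857}{\frac{\sqrt{121 + 256}}{2} + 496} = \frac{857}{\frac{\sqrt{377}}{2} + 496} = \frac{857}{496 + \frac{\sqrt{377}}{2}}$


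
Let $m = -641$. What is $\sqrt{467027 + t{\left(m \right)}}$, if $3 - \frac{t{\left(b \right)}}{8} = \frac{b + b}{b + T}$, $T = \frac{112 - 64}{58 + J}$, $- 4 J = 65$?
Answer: $\frac{\sqrt{5332601110102315}}{106855} \approx 683.4$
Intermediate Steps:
$J = - \frac{65}{4}$ ($J = \left(- \frac{1}{4}\right) 65 = - \frac{65}{4} \approx -16.25$)
$T = \frac{192}{167}$ ($T = \frac{112 - 64}{58 - \frac{65}{4}} = \frac{48}{\frac{167}{4}} = 48 \cdot \frac{4}{167} = \frac{192}{167} \approx 1.1497$)
$t{\left(b \right)} = 24 - \frac{16 b}{\frac{192}{167} + b}$ ($t{\left(b \right)} = 24 - 8 \frac{b + b}{b + \frac{192}{167}} = 24 - 8 \frac{2 b}{\frac{192}{167} + b} = 24 - \frac{16 b}{\frac{192}{167} + b}$)
$\sqrt{467027 + t{\left(m \right)}} = \sqrt{467027 + \frac{8 \left(576 + 167 \left(-641\right)\right)}{192 + 167 \left(-641\right)}} = \sqrt{467027 + \frac{8 \left(576 - 107047\right)}{192 - 107047}} = \sqrt{467027 + 8 \frac{1}{-106855} \left(-106471\right)} = \sqrt{467027 + 8 \left(- \frac{1}{106855}\right) \left(-106471\right)} = \sqrt{467027 + \frac{851768}{106855}} = \sqrt{\frac{49905021853}{106855}} = \frac{\sqrt{5332601110102315}}{106855}$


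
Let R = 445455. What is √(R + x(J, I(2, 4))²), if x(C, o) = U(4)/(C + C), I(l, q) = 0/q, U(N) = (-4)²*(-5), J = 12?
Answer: √4009195/3 ≈ 667.43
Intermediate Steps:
U(N) = -80 (U(N) = 16*(-5) = -80)
I(l, q) = 0
x(C, o) = -40/C (x(C, o) = -80/(C + C) = -80*1/(2*C) = -40/C)
√(R + x(J, I(2, 4))²) = √(445455 + (-40/12)²) = √(445455 + (-40*1/12)²) = √(445455 + (-10/3)²) = √(445455 + 100/9) = √(4009195/9) = √4009195/3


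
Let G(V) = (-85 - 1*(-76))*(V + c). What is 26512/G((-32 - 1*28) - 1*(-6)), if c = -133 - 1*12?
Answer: 26512/1791 ≈ 14.803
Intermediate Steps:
c = -145 (c = -133 - 12 = -145)
G(V) = 1305 - 9*V (G(V) = (-85 - 1*(-76))*(V - 145) = (-85 + 76)*(-145 + V) = -9*(-145 + V) = 1305 - 9*V)
26512/G((-32 - 1*28) - 1*(-6)) = 26512/(1305 - 9*((-32 - 1*28) - 1*(-6))) = 26512/(1305 - 9*((-32 - 28) + 6)) = 26512/(1305 - 9*(-60 + 6)) = 26512/(1305 - 9*(-54)) = 26512/(1305 + 486) = 26512/1791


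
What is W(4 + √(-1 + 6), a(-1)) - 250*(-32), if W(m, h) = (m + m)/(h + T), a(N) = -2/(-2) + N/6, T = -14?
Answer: 631952/79 - 12*√5/79 ≈ 7999.1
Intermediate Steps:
a(N) = 1 + N/6 (a(N) = -2*(-½) + N*(⅙) = 1 + N/6)
W(m, h) = 2*m/(-14 + h) (W(m, h) = (m + m)/(h - 14) = (2*m)/(-14 + h) = 2*m/(-14 + h))
W(4 + √(-1 + 6), a(-1)) - 250*(-32) = 2*(4 + √(-1 + 6))/(-14 + (1 + (⅙)*(-1))) - 250*(-32) = 2*(4 + √5)/(-14 + (1 - ⅙)) + 8000 = 2*(4 + √5)/(-14 + ⅚) + 8000 = 2*(4 + √5)/(-79/6) + 8000 = 2*(4 + √5)*(-6/79) + 8000 = (-48/79 - 12*√5/79) + 8000 = 631952/79 - 12*√5/79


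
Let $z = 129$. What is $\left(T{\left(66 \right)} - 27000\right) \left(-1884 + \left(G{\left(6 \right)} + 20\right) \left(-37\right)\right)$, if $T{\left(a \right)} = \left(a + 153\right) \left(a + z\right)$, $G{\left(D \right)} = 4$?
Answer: $-43534260$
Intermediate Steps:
$T{\left(a \right)} = \left(129 + a\right) \left(153 + a\right)$ ($T{\left(a \right)} = \left(a + 153\right) \left(a + 129\right) = \left(153 + a\right) \left(129 + a\right) = \left(129 + a\right) \left(153 + a\right)$)
$\left(T{\left(66 \right)} - 27000\right) \left(-1884 + \left(G{\left(6 \right)} + 20\right) \left(-37\right)\right) = \left(\left(19737 + 66^{2} + 282 \cdot 66\right) - 27000\right) \left(-1884 + \left(4 + 20\right) \left(-37\right)\right) = \left(\left(19737 + 4356 + 18612\right) - 27000\right) \left(-1884 + 24 \left(-37\right)\right) = \left(42705 - 27000\right) \left(-1884 - 888\right) = 15705 \left(-2772\right) = -43534260$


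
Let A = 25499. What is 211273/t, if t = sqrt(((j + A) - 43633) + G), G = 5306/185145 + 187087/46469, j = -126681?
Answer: -211273*I*sqrt(10718944393568438071247730)/1245881402881946 ≈ -555.19*I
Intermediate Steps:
G = 34884787129/8603503005 (G = 5306*(1/185145) + 187087*(1/46469) = 5306/185145 + 187087/46469 = 34884787129/8603503005 ≈ 4.0547)
t = I*sqrt(10718944393568438071247730)/8603503005 (t = sqrt(((-126681 + 25499) - 43633) + 34884787129/8603503005) = sqrt((-101182 - 43633) + 34884787129/8603503005) = sqrt(-144815 + 34884787129/8603503005) = sqrt(-1245881402881946/8603503005) = I*sqrt(10718944393568438071247730)/8603503005 ≈ 380.54*I)
211273/t = 211273/((I*sqrt(10718944393568438071247730)/8603503005)) = 211273*(-I*sqrt(10718944393568438071247730)/1245881402881946) = -211273*I*sqrt(10718944393568438071247730)/1245881402881946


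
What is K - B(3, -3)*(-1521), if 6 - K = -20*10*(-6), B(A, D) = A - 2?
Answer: 327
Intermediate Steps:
B(A, D) = -2 + A
K = -1194 (K = 6 - (-20*10)*(-6) = 6 - (-200)*(-6) = 6 - 1*1200 = 6 - 1200 = -1194)
K - B(3, -3)*(-1521) = -1194 - (-2 + 3)*(-1521) = -1194 - (-1521) = -1194 - 1*(-1521) = -1194 + 1521 = 327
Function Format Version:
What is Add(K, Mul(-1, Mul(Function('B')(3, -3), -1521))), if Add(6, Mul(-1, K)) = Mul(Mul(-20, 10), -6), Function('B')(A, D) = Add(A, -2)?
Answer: 327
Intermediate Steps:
Function('B')(A, D) = Add(-2, A)
K = -1194 (K = Add(6, Mul(-1, Mul(Mul(-20, 10), -6))) = Add(6, Mul(-1, Mul(-200, -6))) = Add(6, Mul(-1, 1200)) = Add(6, -1200) = -1194)
Add(K, Mul(-1, Mul(Function('B')(3, -3), -1521))) = Add(-1194, Mul(-1, Mul(Add(-2, 3), -1521))) = Add(-1194, Mul(-1, Mul(1, -1521))) = Add(-1194, Mul(-1, -1521)) = Add(-1194, 1521) = 327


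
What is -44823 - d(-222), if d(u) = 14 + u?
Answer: -44615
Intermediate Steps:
-44823 - d(-222) = -44823 - (14 - 222) = -44823 - 1*(-208) = -44823 + 208 = -44615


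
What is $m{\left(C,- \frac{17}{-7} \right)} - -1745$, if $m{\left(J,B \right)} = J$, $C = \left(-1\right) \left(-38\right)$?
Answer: $1783$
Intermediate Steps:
$C = 38$
$m{\left(C,- \frac{17}{-7} \right)} - -1745 = 38 - -1745 = 38 + 1745 = 1783$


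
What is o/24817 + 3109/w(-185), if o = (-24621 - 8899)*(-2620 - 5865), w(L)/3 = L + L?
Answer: 315625935947/27546870 ≈ 11458.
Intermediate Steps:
w(L) = 6*L (w(L) = 3*(L + L) = 3*(2*L) = 6*L)
o = 284417200 (o = -33520*(-8485) = 284417200)
o/24817 + 3109/w(-185) = 284417200/24817 + 3109/((6*(-185))) = 284417200*(1/24817) + 3109/(-1110) = 284417200/24817 + 3109*(-1/1110) = 284417200/24817 - 3109/1110 = 315625935947/27546870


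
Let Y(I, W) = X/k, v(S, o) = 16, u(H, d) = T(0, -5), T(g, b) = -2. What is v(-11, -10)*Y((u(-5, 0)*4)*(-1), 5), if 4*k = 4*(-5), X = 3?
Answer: -48/5 ≈ -9.6000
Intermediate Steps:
u(H, d) = -2
k = -5 (k = (4*(-5))/4 = (1/4)*(-20) = -5)
Y(I, W) = -3/5 (Y(I, W) = 3/(-5) = 3*(-1/5) = -3/5)
v(-11, -10)*Y((u(-5, 0)*4)*(-1), 5) = 16*(-3/5) = -48/5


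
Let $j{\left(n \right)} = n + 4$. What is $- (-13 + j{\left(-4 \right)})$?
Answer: $13$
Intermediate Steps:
$j{\left(n \right)} = 4 + n$
$- (-13 + j{\left(-4 \right)}) = - (-13 + \left(4 - 4\right)) = - (-13 + 0) = \left(-1\right) \left(-13\right) = 13$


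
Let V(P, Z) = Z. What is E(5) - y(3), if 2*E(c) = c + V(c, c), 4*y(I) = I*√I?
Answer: 5 - 3*√3/4 ≈ 3.7010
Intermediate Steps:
y(I) = I^(3/2)/4 (y(I) = (I*√I)/4 = I^(3/2)/4)
E(c) = c (E(c) = (c + c)/2 = (2*c)/2 = c)
E(5) - y(3) = 5 - 3^(3/2)/4 = 5 - 3*√3/4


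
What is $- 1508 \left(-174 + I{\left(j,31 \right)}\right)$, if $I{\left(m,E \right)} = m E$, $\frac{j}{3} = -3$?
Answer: $683124$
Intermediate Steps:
$j = -9$ ($j = 3 \left(-3\right) = -9$)
$I{\left(m,E \right)} = E m$
$- 1508 \left(-174 + I{\left(j,31 \right)}\right) = - 1508 \left(-174 + 31 \left(-9\right)\right) = - 1508 \left(-174 - 279\right) = \left(-1508\right) \left(-453\right) = 683124$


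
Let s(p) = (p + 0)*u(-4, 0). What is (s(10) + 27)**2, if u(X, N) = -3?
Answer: 9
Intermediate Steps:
s(p) = -3*p (s(p) = (p + 0)*(-3) = p*(-3) = -3*p)
(s(10) + 27)**2 = (-3*10 + 27)**2 = (-30 + 27)**2 = (-3)**2 = 9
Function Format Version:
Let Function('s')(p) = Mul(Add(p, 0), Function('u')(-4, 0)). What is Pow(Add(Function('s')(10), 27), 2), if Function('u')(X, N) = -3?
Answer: 9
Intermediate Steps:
Function('s')(p) = Mul(-3, p) (Function('s')(p) = Mul(Add(p, 0), -3) = Mul(p, -3) = Mul(-3, p))
Pow(Add(Function('s')(10), 27), 2) = Pow(Add(Mul(-3, 10), 27), 2) = Pow(Add(-30, 27), 2) = Pow(-3, 2) = 9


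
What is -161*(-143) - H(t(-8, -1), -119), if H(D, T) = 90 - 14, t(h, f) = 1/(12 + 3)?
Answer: 22947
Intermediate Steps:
t(h, f) = 1/15
H(D, T) = 76
-161*(-143) - H(t(-8, -1), -119) = -161*(-143) - 1*76 = 23023 - 76 = 22947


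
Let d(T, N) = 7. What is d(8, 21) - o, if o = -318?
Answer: 325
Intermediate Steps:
d(8, 21) - o = 7 - 1*(-318) = 7 + 318 = 325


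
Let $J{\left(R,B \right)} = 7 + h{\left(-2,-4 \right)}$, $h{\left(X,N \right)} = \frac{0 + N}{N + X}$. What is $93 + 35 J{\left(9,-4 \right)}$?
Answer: $\frac{1084}{3} \approx 361.33$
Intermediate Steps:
$h{\left(X,N \right)} = \frac{N}{N + X}$
$J{\left(R,B \right)} = \frac{23}{3}$ ($J{\left(R,B \right)} = 7 - \frac{4}{-4 - 2} = 7 - \frac{4}{-6} = 7 - - \frac{2}{3} = 7 + \frac{2}{3} = \frac{23}{3}$)
$93 + 35 J{\left(9,-4 \right)} = 93 + 35 \cdot \frac{23}{3} = 93 + \frac{805}{3} = \frac{1084}{3}$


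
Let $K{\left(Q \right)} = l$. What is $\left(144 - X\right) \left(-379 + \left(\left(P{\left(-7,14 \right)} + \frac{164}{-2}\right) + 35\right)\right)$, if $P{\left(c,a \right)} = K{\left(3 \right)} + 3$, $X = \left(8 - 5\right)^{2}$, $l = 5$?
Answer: $-56430$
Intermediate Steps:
$K{\left(Q \right)} = 5$
$X = 9$ ($X = 3^{2} = 9$)
$P{\left(c,a \right)} = 8$ ($P{\left(c,a \right)} = 5 + 3 = 8$)
$\left(144 - X\right) \left(-379 + \left(\left(P{\left(-7,14 \right)} + \frac{164}{-2}\right) + 35\right)\right) = \left(144 - 9\right) \left(-379 + \left(\left(8 + \frac{164}{-2}\right) + 35\right)\right) = \left(144 - 9\right) \left(-379 + \left(\left(8 + 164 \left(- \frac{1}{2}\right)\right) + 35\right)\right) = 135 \left(-379 + \left(\left(8 - 82\right) + 35\right)\right) = 135 \left(-379 + \left(-74 + 35\right)\right) = 135 \left(-379 - 39\right) = 135 \left(-418\right) = -56430$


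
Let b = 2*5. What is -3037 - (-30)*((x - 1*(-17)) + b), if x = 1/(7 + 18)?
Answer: -11129/5 ≈ -2225.8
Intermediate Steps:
x = 1/25 ≈ 0.040000
b = 10
-3037 - (-30)*((x - 1*(-17)) + b) = -3037 - (-30)*((1/25 - 1*(-17)) + 10) = -3037 - (-30)*((1/25 + 17) + 10) = -3037 - (-30)*(426/25 + 10) = -3037 - (-30)*676/25 = -3037 - 1*(-4056/5) = -3037 + 4056/5 = -11129/5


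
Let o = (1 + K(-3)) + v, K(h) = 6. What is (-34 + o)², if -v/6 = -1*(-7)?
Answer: 4761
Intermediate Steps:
v = -42 (v = -(-6)*(-7) = -6*7 = -42)
o = -35 (o = (1 + 6) - 42 = 7 - 42 = -35)
(-34 + o)² = (-34 - 35)² = (-69)² = 4761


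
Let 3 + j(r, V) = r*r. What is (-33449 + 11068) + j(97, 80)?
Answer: -12975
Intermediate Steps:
j(r, V) = -3 + r² (j(r, V) = -3 + r*r = -3 + r²)
(-33449 + 11068) + j(97, 80) = (-33449 + 11068) + (-3 + 97²) = -22381 + (-3 + 9409) = -22381 + 9406 = -12975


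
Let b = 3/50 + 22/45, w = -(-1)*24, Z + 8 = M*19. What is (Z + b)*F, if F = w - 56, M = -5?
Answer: 737648/225 ≈ 3278.4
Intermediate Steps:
Z = -103 (Z = -8 - 5*19 = -8 - 95 = -103)
w = 24 (w = -1*(-24) = 24)
F = -32 (F = 24 - 56 = -32)
b = 247/450 (b = 3*(1/50) + 22*(1/45) = 3/50 + 22/45 = 247/450 ≈ 0.54889)
(Z + b)*F = (-103 + 247/450)*(-32) = -46103/450*(-32) = 737648/225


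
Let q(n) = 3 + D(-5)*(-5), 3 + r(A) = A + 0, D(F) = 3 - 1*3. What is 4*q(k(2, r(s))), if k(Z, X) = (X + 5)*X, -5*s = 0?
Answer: 12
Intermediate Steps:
s = 0 (s = -1/5*0 = 0)
D(F) = 0 (D(F) = 3 - 3 = 0)
r(A) = -3 + A (r(A) = -3 + (A + 0) = -3 + A)
k(Z, X) = X*(5 + X) (k(Z, X) = (5 + X)*X = X*(5 + X))
q(n) = 3 (q(n) = 3 + 0*(-5) = 3 + 0 = 3)
4*q(k(2, r(s))) = 4*3 = 12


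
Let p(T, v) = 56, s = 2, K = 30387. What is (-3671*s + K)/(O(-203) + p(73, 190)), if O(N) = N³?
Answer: -23045/8365371 ≈ -0.0027548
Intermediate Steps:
(-3671*s + K)/(O(-203) + p(73, 190)) = (-3671*2 + 30387)/((-203)³ + 56) = (-7342 + 30387)/(-8365427 + 56) = 23045/(-8365371) = 23045*(-1/8365371) = -23045/8365371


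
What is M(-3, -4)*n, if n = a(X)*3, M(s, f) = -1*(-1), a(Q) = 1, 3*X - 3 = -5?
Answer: 3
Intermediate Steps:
X = -2/3 (X = 1 + (1/3)*(-5) = 1 - 5/3 = -2/3 ≈ -0.66667)
M(s, f) = 1
n = 3 (n = 1*3 = 3)
M(-3, -4)*n = 1*3 = 3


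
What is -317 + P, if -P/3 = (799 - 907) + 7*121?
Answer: -2534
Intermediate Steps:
P = -2217 (P = -3*((799 - 907) + 7*121) = -3*(-108 + 847) = -3*739 = -2217)
-317 + P = -317 - 2217 = -2534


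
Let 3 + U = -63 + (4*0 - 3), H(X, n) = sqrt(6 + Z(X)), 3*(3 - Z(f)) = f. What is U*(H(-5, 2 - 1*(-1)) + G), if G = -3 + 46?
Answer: -2967 - 92*sqrt(6) ≈ -3192.4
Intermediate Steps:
Z(f) = 3 - f/3
G = 43
H(X, n) = sqrt(9 - X/3) (H(X, n) = sqrt(6 + (3 - X/3)) = sqrt(9 - X/3))
U = -69 (U = -3 + (-63 + (4*0 - 3)) = -3 + (-63 + (0 - 3)) = -3 + (-63 - 3) = -3 - 66 = -69)
U*(H(-5, 2 - 1*(-1)) + G) = -69*(sqrt(81 - 3*(-5))/3 + 43) = -69*(sqrt(81 + 15)/3 + 43) = -69*(sqrt(96)/3 + 43) = -69*((4*sqrt(6))/3 + 43) = -69*(4*sqrt(6)/3 + 43) = -69*(43 + 4*sqrt(6)/3) = -2967 - 92*sqrt(6)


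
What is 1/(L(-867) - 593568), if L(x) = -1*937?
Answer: -1/594505 ≈ -1.6821e-6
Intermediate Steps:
L(x) = -937
1/(L(-867) - 593568) = 1/(-937 - 593568) = 1/(-594505) = -1/594505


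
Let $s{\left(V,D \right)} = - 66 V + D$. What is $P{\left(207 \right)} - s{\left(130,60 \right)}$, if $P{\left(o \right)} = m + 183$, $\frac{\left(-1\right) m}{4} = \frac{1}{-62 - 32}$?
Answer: $\frac{409043}{47} \approx 8703.0$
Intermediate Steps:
$m = \frac{2}{47}$ ($m = - \frac{4}{-62 - 32} = - \frac{4}{-94} = \left(-4\right) \left(- \frac{1}{94}\right) = \frac{2}{47} \approx 0.042553$)
$P{\left(o \right)} = \frac{8603}{47}$ ($P{\left(o \right)} = \frac{2}{47} + 183 = \frac{8603}{47}$)
$s{\left(V,D \right)} = D - 66 V$
$P{\left(207 \right)} - s{\left(130,60 \right)} = \frac{8603}{47} - \left(60 - 8580\right) = \frac{8603}{47} - -8520 = \frac{8603}{47} + 8520 = \frac{409043}{47}$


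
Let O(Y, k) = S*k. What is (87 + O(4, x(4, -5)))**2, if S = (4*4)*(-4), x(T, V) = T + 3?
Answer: 130321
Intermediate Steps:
x(T, V) = 3 + T
S = -64 (S = 16*(-4) = -64)
O(Y, k) = -64*k
(87 + O(4, x(4, -5)))**2 = (87 - 64*(3 + 4))**2 = (87 - 64*7)**2 = (87 - 448)**2 = (-361)**2 = 130321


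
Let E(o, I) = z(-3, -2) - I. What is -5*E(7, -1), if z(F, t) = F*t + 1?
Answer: -40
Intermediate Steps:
z(F, t) = 1 + F*t
E(o, I) = 7 - I (E(o, I) = (1 - 3*(-2)) - I = (1 + 6) - I = 7 - I)
-5*E(7, -1) = -5*(7 - 1*(-1)) = -5*(7 + 1) = -5*8 = -40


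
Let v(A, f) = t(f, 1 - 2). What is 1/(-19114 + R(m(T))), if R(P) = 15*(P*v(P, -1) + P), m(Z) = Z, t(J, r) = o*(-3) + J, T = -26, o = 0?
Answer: -1/19114 ≈ -5.2318e-5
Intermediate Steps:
t(J, r) = J (t(J, r) = 0*(-3) + J = 0 + J = J)
v(A, f) = f
R(P) = 0 (R(P) = 15*(P*(-1) + P) = 15*(-P + P) = 15*0 = 0)
1/(-19114 + R(m(T))) = 1/(-19114 + 0) = 1/(-19114) = -1/19114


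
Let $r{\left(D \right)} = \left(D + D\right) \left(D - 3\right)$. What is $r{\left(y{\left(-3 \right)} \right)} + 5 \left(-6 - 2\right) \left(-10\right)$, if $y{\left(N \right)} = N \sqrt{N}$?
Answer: $346 + 18 i \sqrt{3} \approx 346.0 + 31.177 i$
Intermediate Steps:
$y{\left(N \right)} = N^{\frac{3}{2}}$
$r{\left(D \right)} = 2 D \left(-3 + D\right)$
$r{\left(y{\left(-3 \right)} \right)} + 5 \left(-6 - 2\right) \left(-10\right) = 2 \left(-3\right)^{\frac{3}{2}} \left(-3 + \left(-3\right)^{\frac{3}{2}}\right) + 5 \left(-6 - 2\right) \left(-10\right) = 2 \left(- 3 i \sqrt{3}\right) \left(-3 - 3 i \sqrt{3}\right) + 5 \left(-8\right) \left(-10\right) = - 6 i \sqrt{3} \left(-3 - 3 i \sqrt{3}\right) - -400 = - 6 i \sqrt{3} \left(-3 - 3 i \sqrt{3}\right) + 400 = 400 - 6 i \sqrt{3} \left(-3 - 3 i \sqrt{3}\right)$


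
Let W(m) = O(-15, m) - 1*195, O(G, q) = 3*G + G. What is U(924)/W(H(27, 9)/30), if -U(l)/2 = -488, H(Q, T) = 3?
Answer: -976/255 ≈ -3.8274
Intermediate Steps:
O(G, q) = 4*G
U(l) = 976 (U(l) = -2*(-488) = 976)
W(m) = -255 (W(m) = 4*(-15) - 1*195 = -60 - 195 = -255)
U(924)/W(H(27, 9)/30) = 976/(-255) = 976*(-1/255) = -976/255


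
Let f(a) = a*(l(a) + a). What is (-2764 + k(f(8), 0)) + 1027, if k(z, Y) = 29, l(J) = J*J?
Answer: -1708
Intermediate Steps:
l(J) = J**2
f(a) = a*(a + a**2) (f(a) = a*(a**2 + a) = a*(a + a**2))
(-2764 + k(f(8), 0)) + 1027 = (-2764 + 29) + 1027 = -2735 + 1027 = -1708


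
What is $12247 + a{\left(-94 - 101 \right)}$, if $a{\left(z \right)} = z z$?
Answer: $50272$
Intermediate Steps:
$a{\left(z \right)} = z^{2}$
$12247 + a{\left(-94 - 101 \right)} = 12247 + \left(-94 - 101\right)^{2} = 12247 + \left(-195\right)^{2} = 12247 + 38025 = 50272$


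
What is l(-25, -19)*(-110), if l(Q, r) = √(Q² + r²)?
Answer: -110*√986 ≈ -3454.1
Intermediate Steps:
l(-25, -19)*(-110) = √((-25)² + (-19)²)*(-110) = √(625 + 361)*(-110) = √986*(-110) = -110*√986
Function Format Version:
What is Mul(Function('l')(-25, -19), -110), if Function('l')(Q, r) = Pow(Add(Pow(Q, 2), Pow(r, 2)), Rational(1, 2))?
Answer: Mul(-110, Pow(986, Rational(1, 2))) ≈ -3454.1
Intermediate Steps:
Mul(Function('l')(-25, -19), -110) = Mul(Pow(Add(Pow(-25, 2), Pow(-19, 2)), Rational(1, 2)), -110) = Mul(Pow(Add(625, 361), Rational(1, 2)), -110) = Mul(Pow(986, Rational(1, 2)), -110) = Mul(-110, Pow(986, Rational(1, 2)))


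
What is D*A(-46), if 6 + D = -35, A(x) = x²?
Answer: -86756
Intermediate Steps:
D = -41 (D = -6 - 35 = -41)
D*A(-46) = -41*(-46)² = -41*2116 = -86756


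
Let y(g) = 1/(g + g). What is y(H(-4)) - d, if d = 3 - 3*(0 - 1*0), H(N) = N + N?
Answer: -49/16 ≈ -3.0625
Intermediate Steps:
H(N) = 2*N
y(g) = 1/(2*g)
d = 3 (d = 3 - 3*(0 + 0) = 3 - 3*0 = 3 + 0 = 3)
y(H(-4)) - d = 1/(2*((2*(-4)))) - 1*3 = (½)/(-8) - 3 = (½)*(-⅛) - 3 = -1/16 - 3 = -49/16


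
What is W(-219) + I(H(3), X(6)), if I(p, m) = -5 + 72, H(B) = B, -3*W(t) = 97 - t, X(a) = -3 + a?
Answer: -115/3 ≈ -38.333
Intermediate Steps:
W(t) = -97/3 + t/3 (W(t) = -(97 - t)/3 = -97/3 + t/3)
I(p, m) = 67
W(-219) + I(H(3), X(6)) = (-97/3 + (⅓)*(-219)) + 67 = (-97/3 - 73) + 67 = -316/3 + 67 = -115/3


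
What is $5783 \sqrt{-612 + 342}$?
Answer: $17349 i \sqrt{30} \approx 95024.0 i$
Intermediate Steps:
$5783 \sqrt{-612 + 342} = 5783 \sqrt{-270} = 5783 \cdot 3 i \sqrt{30} = 17349 i \sqrt{30}$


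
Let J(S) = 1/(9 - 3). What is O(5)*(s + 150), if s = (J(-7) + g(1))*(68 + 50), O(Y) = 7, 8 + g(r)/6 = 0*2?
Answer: -115381/3 ≈ -38460.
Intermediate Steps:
g(r) = -48 (g(r) = -48 + 6*(0*2) = -48 + 6*0 = -48 + 0 = -48)
J(S) = ⅙ (J(S) = 1/6 = ⅙)
s = -16933/3 (s = (⅙ - 48)*(68 + 50) = -287/6*118 = -16933/3 ≈ -5644.3)
O(5)*(s + 150) = 7*(-16933/3 + 150) = 7*(-16483/3) = -115381/3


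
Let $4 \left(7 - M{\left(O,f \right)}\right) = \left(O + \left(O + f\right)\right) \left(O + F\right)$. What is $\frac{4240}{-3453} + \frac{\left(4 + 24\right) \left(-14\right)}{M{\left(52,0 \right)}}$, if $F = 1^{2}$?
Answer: $- \frac{495496}{526007} \approx -0.94199$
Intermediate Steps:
$F = 1$
$M{\left(O,f \right)} = 7 - \frac{\left(1 + O\right) \left(f + 2 O\right)}{4}$ ($M{\left(O,f \right)} = 7 - \frac{\left(O + \left(O + f\right)\right) \left(O + 1\right)}{4} = 7 - \frac{\left(f + 2 O\right) \left(1 + O\right)}{4} = 7 - \frac{\left(1 + O\right) \left(f + 2 O\right)}{4}$)
$\frac{4240}{-3453} + \frac{\left(4 + 24\right) \left(-14\right)}{M{\left(52,0 \right)}} = \frac{4240}{-3453} + \frac{\left(4 + 24\right) \left(-14\right)}{7 - 26 - \frac{52^{2}}{2} - 0 - 13 \cdot 0} = 4240 \left(- \frac{1}{3453}\right) + \frac{28 \left(-14\right)}{7 - 26 - 1352 + 0 + 0} = - \frac{4240}{3453} - \frac{392}{7 - 26 - 1352 + 0 + 0} = - \frac{4240}{3453} - \frac{392}{-1371} = - \frac{4240}{3453} - - \frac{392}{1371} = - \frac{4240}{3453} + \frac{392}{1371} = - \frac{495496}{526007}$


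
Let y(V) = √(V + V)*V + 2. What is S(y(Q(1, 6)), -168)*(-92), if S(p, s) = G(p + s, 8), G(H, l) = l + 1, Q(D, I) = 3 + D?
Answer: -828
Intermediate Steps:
G(H, l) = 1 + l
y(V) = 2 + √2*V^(3/2) (y(V) = √(2*V)*V + 2 = (√2*√V)*V + 2 = √2*V^(3/2) + 2 = 2 + √2*V^(3/2))
S(p, s) = 9 (S(p, s) = 1 + 8 = 9)
S(y(Q(1, 6)), -168)*(-92) = 9*(-92) = -828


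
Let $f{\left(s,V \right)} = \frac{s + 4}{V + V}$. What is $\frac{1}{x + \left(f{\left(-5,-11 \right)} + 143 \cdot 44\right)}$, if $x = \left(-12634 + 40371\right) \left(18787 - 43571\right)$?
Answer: $- \frac{22}{15123405351} \approx -1.4547 \cdot 10^{-9}$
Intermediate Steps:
$f{\left(s,V \right)} = \frac{4 + s}{2 V}$
$x = -687433808$ ($x = 27737 \left(-24784\right) = -687433808$)
$\frac{1}{x + \left(f{\left(-5,-11 \right)} + 143 \cdot 44\right)} = \frac{1}{-687433808 + \left(\frac{4 - 5}{2 \left(-11\right)} + 143 \cdot 44\right)} = \frac{1}{-687433808 + \left(\frac{1}{2} \left(- \frac{1}{11}\right) \left(-1\right) + 6292\right)} = \frac{1}{-687433808 + \left(\frac{1}{22} + 6292\right)} = \frac{1}{-687433808 + \frac{138425}{22}} = \frac{1}{- \frac{15123405351}{22}} = - \frac{22}{15123405351}$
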